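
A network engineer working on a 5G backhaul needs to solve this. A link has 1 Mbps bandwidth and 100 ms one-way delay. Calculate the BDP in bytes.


Given: bandwidth = 1 Mbps, delay = 100 ms
BDP in bits = 1 * 10^6 * 100 / 1000
BDP in bits = 100000
BDP in bytes = 100000 / 8 = 12500

12500


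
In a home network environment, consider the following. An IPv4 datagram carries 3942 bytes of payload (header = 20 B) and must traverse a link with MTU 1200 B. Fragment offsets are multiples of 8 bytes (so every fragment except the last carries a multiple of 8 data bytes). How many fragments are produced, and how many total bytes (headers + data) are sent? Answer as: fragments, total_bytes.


Max data per non-final fragment = floor((MTU - header)/8)*8 = floor((1200 - 20)/8)*8 = floor(1180/8)*8 = 1176 B
Final fragment needs no 8-byte alignment: it can carry up to MTU - header = 1180 B
Non-final fragments needed = ceil((payload - 1180) / 1176) = ceil(2762/1176) = ceil(2.3486) = 3
Number of fragments = 3 + 1 = 4
Fragment sizes (data): 3 * 1176 B + 414 B (last, 414 <= 1180 OK)
Total bytes sent = payload + n_frags * header = 3942 + 4*20 = 3942 + 80 = 4022 B

4, 4022


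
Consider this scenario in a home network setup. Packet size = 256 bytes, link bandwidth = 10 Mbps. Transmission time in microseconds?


Given: packet = 256 bytes, bandwidth = 10 Mbps
Packet in bits = 256 * 8 = 2048 bits
Bandwidth = 10 * 10^6 = 10000000 bps
Time = 2048 / 10000000 seconds
Time in us = 2048 * 10^6 / 10000000 = 204.8

204.8


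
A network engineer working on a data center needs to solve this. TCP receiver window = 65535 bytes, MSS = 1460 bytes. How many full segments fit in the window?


Given: RWND = 65535 bytes, MSS = 1460 bytes
Full segments = floor(RWND / MSS)
Full segments = floor(65535 / 1460)
Full segments = floor(44.887) = 44

44


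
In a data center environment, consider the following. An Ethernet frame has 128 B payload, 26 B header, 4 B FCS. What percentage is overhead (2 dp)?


Given: payload = 128 B, header = 26 B, trailer = 4 B
Overhead bytes = header + trailer = 26 + 4 = 30
Total frame = payload + overhead = 128 + 30 = 158
Overhead % = 30 / 158 * 100 = 18.9873% -> 18.99% (2 dp)

18.99


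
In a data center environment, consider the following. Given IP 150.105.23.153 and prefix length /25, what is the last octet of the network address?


Given: IP = 150.105.23.153, prefix = /25
Subnet mask = 255.255.255.128
Last octet of IP: 153
Last octet of mask: 128
Network last octet = 153 AND 128 = 128

128


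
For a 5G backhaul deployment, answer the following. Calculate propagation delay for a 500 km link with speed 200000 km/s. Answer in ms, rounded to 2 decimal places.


Given: distance = 500 km, speed = 200000 km/s
Delay = distance / speed = 500 / 200000 seconds
Delay in ms = 500 * 1000 / 200000
Delay = 2.5000 ms
Rounded to 2 dp = 2.50 ms

2.50


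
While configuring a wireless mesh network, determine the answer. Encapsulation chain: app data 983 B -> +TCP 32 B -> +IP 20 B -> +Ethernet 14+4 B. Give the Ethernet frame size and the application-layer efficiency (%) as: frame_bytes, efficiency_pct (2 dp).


TCP segment = 983 + 32 = 1015 B
IP packet = 1015 + 20 = 1035 B
Ethernet frame = 1035 + 14 + 4 = 1053 B
Efficiency = app / frame = 983 / 1053 = 0.933523 = 93.3523% -> 93.35% (2 dp)

1053, 93.35


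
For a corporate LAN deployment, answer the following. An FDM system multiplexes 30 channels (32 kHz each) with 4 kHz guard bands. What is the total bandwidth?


Given: 30 channels, 32 kHz each, guard = 4 kHz
Channel bandwidth = 30 * 32 = 960 kHz
Guard bands = 29 gaps * 4 kHz = 116 kHz
Total = 960 + 116 = 1076 kHz

1076


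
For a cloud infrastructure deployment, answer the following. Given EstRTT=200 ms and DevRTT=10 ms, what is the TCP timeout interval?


Given: EstRTT = 200 ms, DevRTT = 10 ms
Timeout = EstRTT + 4 * DevRTT
4 * DevRTT = 4 * 10 = 40
Timeout = 200 + 40 = 240 ms

240


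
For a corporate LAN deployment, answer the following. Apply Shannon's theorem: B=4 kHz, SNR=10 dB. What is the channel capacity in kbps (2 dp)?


Given: B = 4 kHz, SNR = 10 dB
SNR linear = 10^(10/10) = 10
1 + SNR = 11
log2(11) = 3.4594316186
C = 4 * 1000 * 3.4594316186 = 13837.7265 bps
C = 13.837726 kbps -> 13.84 kbps (2 dp)

13.84


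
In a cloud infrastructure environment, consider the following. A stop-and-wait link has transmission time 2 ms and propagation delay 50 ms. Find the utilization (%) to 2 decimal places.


Given: Ttrans = 2 ms, Tprop = 50 ms
RTT = 2 * Tprop = 2 * 50 = 100 ms
U = Ttrans / (Ttrans + RTT)
U = 2 / (2 + 100)
U = 2 / 102 = 0.019608
U% = 1.96%

1.96


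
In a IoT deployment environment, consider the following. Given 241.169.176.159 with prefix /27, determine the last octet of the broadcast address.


Given: IP = 241.169.176.159, prefix = /27
Host bits = 32 - 27 = 5
Network last octet = 159 AND mask = 128
Host part size = 2^5 - 1 = 31
Broadcast last octet = 128 OR 31 = 159

159


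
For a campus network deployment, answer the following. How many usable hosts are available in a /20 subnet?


Given: subnet mask /20
Host bits = 32 - 20 = 12
Total addresses = 2^12 = 4096
Usable hosts = 4096 - 2 (network + broadcast) = 4094

4094


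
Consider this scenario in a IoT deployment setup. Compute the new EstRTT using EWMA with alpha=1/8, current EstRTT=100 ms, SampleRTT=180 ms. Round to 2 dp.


Given: EstRTT = 100 ms, SampleRTT = 180 ms, alpha = 1/8
New EstRTT = (1 - alpha) * EstRTT + alpha * SampleRTT
(7/8) * 100 = 87.5
(1/8) * 180 = 22.5
New EstRTT = 87.5 + 22.5 = 110 ms -> 110.00 ms (2 dp)

110.00


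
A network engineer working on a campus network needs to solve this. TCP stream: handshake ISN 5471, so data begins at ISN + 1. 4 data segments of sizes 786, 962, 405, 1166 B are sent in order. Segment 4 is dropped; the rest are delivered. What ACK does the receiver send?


SYN uses sequence number 5471; first data byte = ISN + 1 = 5472.
Segment 1: SEQ = 5472, len = 786 B, covers [5472, 6257]
Segment 2: SEQ = 6258, len = 962 B, covers [6258, 7219]
Segment 3: SEQ = 7220, len = 405 B, covers [7220, 7624]
Segment 4: SEQ = 7625, len = 1166 B, covers [7625, 8790] [LOST]
In-order data received: bytes [5472, 7624] (segments 1..3).
Segment 4 missing -> gap begins at byte 7625.
Cumulative ACK = next expected in-order byte = 5472 + 786 + 962 + 405 = 7625

7625


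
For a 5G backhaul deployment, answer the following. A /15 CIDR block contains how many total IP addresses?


Given: CIDR prefix /15
Host bits = 32 - 15 = 17
Total addresses = 2^17 = 131072

131072


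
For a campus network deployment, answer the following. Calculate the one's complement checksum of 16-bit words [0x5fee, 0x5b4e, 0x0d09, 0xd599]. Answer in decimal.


Given words: [0x5fee, 0x5b4e, 0x0d09, 0xd599]
Step 1: Sum all words
Raw sum = 24558 + 23374 + 3337 + 54681 = 105950
Step 2: Fold carry: (40414 + 1) = 40415
One's complement = ~40415 & 0xFFFF = 25120

25120


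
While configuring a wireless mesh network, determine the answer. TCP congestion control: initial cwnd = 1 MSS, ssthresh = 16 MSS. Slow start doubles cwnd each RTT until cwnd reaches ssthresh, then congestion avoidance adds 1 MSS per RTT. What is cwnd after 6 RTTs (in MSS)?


RTT 0: cwnd = 1 MSS (initial)
RTT 1: cwnd = 2 MSS (slow start, doubled)
RTT 2: cwnd = 4 MSS (slow start, doubled)
RTT 3: cwnd = 8 MSS (slow start, doubled)
RTT 4: cwnd = 16 MSS (slow start, doubled)
RTT 5: cwnd = 17 MSS (congestion avoidance, +1)
RTT 6: cwnd = 18 MSS (congestion avoidance, +1)

18


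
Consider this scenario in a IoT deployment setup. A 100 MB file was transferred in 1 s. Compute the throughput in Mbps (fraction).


Given: file = 100 MB, time = 1 s
File in Mb = 100 * 8 = 800 Mb
Throughput = 800 / 1 Mbps
Throughput = 800 Mbps

800


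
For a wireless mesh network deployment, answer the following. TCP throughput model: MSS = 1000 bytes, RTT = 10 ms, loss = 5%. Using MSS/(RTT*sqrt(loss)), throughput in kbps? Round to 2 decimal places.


Given: MSS = 1000 bytes, RTT = 10 ms, loss = 5%
RTT in seconds = 10 / 1000 = 0.01
Loss rate = 5% = 0.05
sqrt(loss) = sqrt(0.05) = 0.223606797750
Throughput (bytes/s) = 1000 / (0.01 * 0.223606797750) = 447213.5955
Throughput (kbps) = 447213.5955 * 8 / 1000 = 3577.708764 -> 3577.71 kbps (2 dp)

3577.71


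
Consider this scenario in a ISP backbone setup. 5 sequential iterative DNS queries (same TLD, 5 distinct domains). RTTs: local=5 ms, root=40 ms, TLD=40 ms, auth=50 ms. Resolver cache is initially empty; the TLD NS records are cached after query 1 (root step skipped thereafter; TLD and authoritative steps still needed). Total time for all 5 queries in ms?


Lookup 1 (cold cache): local + root + TLD + auth = 5 + 40 + 40 + 50 = 135 ms
Lookups 2..5 (TLD NS cached -> skip root; new domain -> still ask TLD and auth): local + TLD + auth = 5 + 40 + 50 = 95 ms each
Remaining 4 lookups: 4 * 95 = 380 ms
Total = 135 + 380 = 515 ms

515


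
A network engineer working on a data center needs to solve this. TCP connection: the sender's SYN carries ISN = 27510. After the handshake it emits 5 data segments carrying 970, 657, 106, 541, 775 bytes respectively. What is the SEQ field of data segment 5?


The SYN occupies sequence number ISN = 27510, so the first data byte is ISN + 1 = 27511.
SEQ of data segment i = (ISN + 1) + sum of payload sizes of segments 1..i-1.
Segment 1: SEQ = 27511, payload = 970 bytes
Segment 2: SEQ = 28481, payload = 657 bytes
Segment 3: SEQ = 29138, payload = 106 bytes
Segment 4: SEQ = 29244, payload = 541 bytes
Segment 5: SEQ = 29785, payload = 775 bytes
SEQ of segment 5 = 27511 + 970 + 657 + 106 + 541 = 29785

29785


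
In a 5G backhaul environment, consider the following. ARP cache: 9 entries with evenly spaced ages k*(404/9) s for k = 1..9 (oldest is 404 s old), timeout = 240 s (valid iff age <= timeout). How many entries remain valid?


Ages are k * 404/9 s for k = 1..9 (spacing = 44.8889 s).
Entry k is valid iff k * 404/9 <= 240 iff k <= 9 * 240 / 404 = 5.3465
n_valid = floor(5.3465) = 5
(n_stale = 9 - 5 = 4)

5


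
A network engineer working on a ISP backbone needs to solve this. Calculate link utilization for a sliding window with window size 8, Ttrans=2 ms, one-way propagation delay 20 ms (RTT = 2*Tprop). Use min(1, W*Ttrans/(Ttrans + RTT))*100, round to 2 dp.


Given: W = 8, Ttrans = 2 ms, RTT = 40 ms (= 2 * Tprop, Tprop = 20 ms)
Cycle time = Ttrans + RTT = 2 + 40 = 42 ms (first packet sent until its ACK returns)
W * Ttrans = 8 * 2 = 16 ms of sending per cycle
W * Ttrans / (Ttrans + RTT) = 16 / 42 = 0.380952
U = min(1, 0.380952) = 0.380952
U% = 38.10%

38.10


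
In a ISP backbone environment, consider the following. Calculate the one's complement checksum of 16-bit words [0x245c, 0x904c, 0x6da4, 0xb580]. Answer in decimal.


Given words: [0x245c, 0x904c, 0x6da4, 0xb580]
Step 1: Sum all words
Raw sum = 9308 + 36940 + 28068 + 46464 = 120780
Step 2: Fold carry: (55244 + 1) = 55245
One's complement = ~55245 & 0xFFFF = 10290

10290


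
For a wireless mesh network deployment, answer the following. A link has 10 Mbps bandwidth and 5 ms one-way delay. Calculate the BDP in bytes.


Given: bandwidth = 10 Mbps, delay = 5 ms
BDP in bits = 10 * 10^6 * 5 / 1000
BDP in bits = 50000
BDP in bytes = 50000 / 8 = 6250

6250


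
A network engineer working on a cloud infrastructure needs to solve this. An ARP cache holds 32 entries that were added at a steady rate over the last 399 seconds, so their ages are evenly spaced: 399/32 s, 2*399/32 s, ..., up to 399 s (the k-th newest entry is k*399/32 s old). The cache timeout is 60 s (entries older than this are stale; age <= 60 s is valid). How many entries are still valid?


Ages are k * 399/32 s for k = 1..32 (spacing = 12.4688 s).
Entry k is valid iff k * 399/32 <= 60 iff k <= 32 * 60 / 399 = 4.8120
n_valid = floor(4.8120) = 4
(n_stale = 32 - 4 = 28)

4


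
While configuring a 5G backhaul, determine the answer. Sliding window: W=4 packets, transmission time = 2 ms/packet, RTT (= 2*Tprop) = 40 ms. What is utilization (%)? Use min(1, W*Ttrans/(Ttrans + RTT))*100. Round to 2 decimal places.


Given: W = 4, Ttrans = 2 ms, RTT = 40 ms (= 2 * Tprop, Tprop = 20 ms)
Cycle time = Ttrans + RTT = 2 + 40 = 42 ms (first packet sent until its ACK returns)
W * Ttrans = 4 * 2 = 8 ms of sending per cycle
W * Ttrans / (Ttrans + RTT) = 8 / 42 = 0.190476
U = min(1, 0.190476) = 0.190476
U% = 19.05%

19.05


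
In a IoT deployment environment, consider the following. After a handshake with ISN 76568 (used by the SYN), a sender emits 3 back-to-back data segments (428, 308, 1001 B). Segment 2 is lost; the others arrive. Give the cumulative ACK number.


SYN uses sequence number 76568; first data byte = ISN + 1 = 76569.
Segment 1: SEQ = 76569, len = 428 B, covers [76569, 76996]
Segment 2: SEQ = 76997, len = 308 B, covers [76997, 77304] [LOST]
Segment 3: SEQ = 77305, len = 1001 B, covers [77305, 78305]
In-order data received: bytes [76569, 76996] (segments 1..1).
Segment 2 missing -> gap begins at byte 76997; later segments buffered out of order.
Cumulative ACK = next expected in-order byte = 76569 + 428 = 76997

76997


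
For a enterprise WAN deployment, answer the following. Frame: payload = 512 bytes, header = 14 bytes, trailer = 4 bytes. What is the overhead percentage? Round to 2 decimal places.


Given: payload = 512 B, header = 14 B, trailer = 4 B
Overhead bytes = header + trailer = 14 + 4 = 18
Total frame = payload + overhead = 512 + 18 = 530
Overhead % = 18 / 530 * 100 = 3.3962% -> 3.40% (2 dp)

3.40


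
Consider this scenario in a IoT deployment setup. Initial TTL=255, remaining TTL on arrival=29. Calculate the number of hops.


Given: initial TTL = 255, received TTL = 29
Hops = initial TTL - received TTL
Hops = 255 - 29 = 226

226


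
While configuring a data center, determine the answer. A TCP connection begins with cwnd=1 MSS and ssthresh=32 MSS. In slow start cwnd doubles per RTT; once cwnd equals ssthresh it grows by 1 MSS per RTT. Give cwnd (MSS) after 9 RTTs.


RTT 0: cwnd = 1 MSS (initial)
RTT 1: cwnd = 2 MSS (slow start, doubled)
RTT 2: cwnd = 4 MSS (slow start, doubled)
RTT 3: cwnd = 8 MSS (slow start, doubled)
RTT 4: cwnd = 16 MSS (slow start, doubled)
RTT 5: cwnd = 32 MSS (slow start, doubled)
RTT 6: cwnd = 33 MSS (congestion avoidance, +1)
RTT 7: cwnd = 34 MSS (congestion avoidance, +1)
RTT 8: cwnd = 35 MSS (congestion avoidance, +1)
RTT 9: cwnd = 36 MSS (congestion avoidance, +1)

36


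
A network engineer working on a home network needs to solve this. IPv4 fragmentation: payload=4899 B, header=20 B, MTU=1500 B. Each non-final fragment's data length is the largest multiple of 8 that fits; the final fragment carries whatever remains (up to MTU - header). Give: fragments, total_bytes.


Max data per non-final fragment = floor((MTU - header)/8)*8 = floor((1500 - 20)/8)*8 = floor(1480/8)*8 = 1480 B
Final fragment needs no 8-byte alignment: it can carry up to MTU - header = 1480 B
Non-final fragments needed = ceil((payload - 1480) / 1480) = ceil(3419/1480) = ceil(2.3101) = 3
Number of fragments = 3 + 1 = 4
Fragment sizes (data): 3 * 1480 B + 459 B (last, 459 <= 1480 OK)
Total bytes sent = payload + n_frags * header = 4899 + 4*20 = 4899 + 80 = 4979 B

4, 4979


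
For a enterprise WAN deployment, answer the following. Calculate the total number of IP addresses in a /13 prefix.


Given: CIDR prefix /13
Host bits = 32 - 13 = 19
Total addresses = 2^19 = 524288

524288


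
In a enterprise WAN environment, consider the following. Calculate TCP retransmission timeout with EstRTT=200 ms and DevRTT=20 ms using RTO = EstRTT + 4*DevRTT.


Given: EstRTT = 200 ms, DevRTT = 20 ms
Timeout = EstRTT + 4 * DevRTT
4 * DevRTT = 4 * 20 = 80
Timeout = 200 + 80 = 280 ms

280


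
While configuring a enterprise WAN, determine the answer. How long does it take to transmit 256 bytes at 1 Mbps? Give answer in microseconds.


Given: packet = 256 bytes, bandwidth = 1 Mbps
Packet in bits = 256 * 8 = 2048 bits
Bandwidth = 1 * 10^6 = 1000000 bps
Time = 2048 / 1000000 seconds
Time in us = 2048 * 10^6 / 1000000 = 2048

2048


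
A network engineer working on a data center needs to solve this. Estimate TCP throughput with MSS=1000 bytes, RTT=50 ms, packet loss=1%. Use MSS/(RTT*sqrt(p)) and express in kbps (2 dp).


Given: MSS = 1000 bytes, RTT = 50 ms, loss = 1%
RTT in seconds = 50 / 1000 = 0.05
Loss rate = 1% = 0.01
sqrt(loss) = sqrt(0.01) = 0.1
Throughput (bytes/s) = 1000 / (0.05 * 0.1) = 200000.0000
Throughput (kbps) = 200000.0000 * 8 / 1000 = 1600.000000 -> 1600.00 kbps (2 dp)

1600.00


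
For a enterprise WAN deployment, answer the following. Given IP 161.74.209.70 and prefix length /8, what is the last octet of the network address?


Given: IP = 161.74.209.70, prefix = /8
Subnet mask = 255.0.0.0
Last octet of IP: 70
Last octet of mask: 0
Network last octet = 70 AND 0 = 0

0


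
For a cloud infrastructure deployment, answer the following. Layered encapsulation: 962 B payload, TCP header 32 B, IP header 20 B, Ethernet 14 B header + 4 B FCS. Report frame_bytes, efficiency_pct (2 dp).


TCP segment = 962 + 32 = 994 B
IP packet = 994 + 20 = 1014 B
Ethernet frame = 1014 + 14 + 4 = 1032 B
Efficiency = app / frame = 962 / 1032 = 0.932171 = 93.2171% -> 93.22% (2 dp)

1032, 93.22


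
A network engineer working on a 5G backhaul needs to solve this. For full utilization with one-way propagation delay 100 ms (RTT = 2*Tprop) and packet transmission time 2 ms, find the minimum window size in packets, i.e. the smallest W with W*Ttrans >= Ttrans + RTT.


Given: Ttrans = 2 ms, RTT = 200 ms (= 2 * Tprop, Tprop = 100 ms)
Time until first ACK returns = Ttrans + RTT = 2 + 200 = 202 ms
Need W * Ttrans >= Ttrans + RTT  ->  W >= (Ttrans + RTT) / Ttrans
(Ttrans + RTT) / Ttrans = 202 / 2 = 101
W_min = ceil(101) = 101

101


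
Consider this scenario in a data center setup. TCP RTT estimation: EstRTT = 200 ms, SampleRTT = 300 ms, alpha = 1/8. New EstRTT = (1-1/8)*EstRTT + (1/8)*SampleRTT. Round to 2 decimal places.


Given: EstRTT = 200 ms, SampleRTT = 300 ms, alpha = 1/8
New EstRTT = (1 - alpha) * EstRTT + alpha * SampleRTT
(7/8) * 200 = 175
(1/8) * 300 = 37.5
New EstRTT = 175 + 37.5 = 212.5 ms -> 212.50 ms (2 dp)

212.50


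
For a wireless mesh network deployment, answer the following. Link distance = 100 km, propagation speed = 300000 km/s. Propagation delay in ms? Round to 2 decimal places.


Given: distance = 100 km, speed = 300000 km/s
Delay = distance / speed = 100 / 300000 seconds
Delay in ms = 100 * 1000 / 300000
Delay = 0.3333 ms
Rounded to 2 dp = 0.33 ms

0.33


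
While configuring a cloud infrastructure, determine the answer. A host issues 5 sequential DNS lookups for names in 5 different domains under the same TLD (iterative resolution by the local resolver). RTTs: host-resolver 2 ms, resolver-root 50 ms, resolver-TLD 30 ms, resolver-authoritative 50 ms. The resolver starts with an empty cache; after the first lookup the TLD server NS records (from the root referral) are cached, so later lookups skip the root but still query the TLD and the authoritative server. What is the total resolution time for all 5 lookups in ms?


Lookup 1 (cold cache): local + root + TLD + auth = 2 + 50 + 30 + 50 = 132 ms
Lookups 2..5 (TLD NS cached -> skip root; new domain -> still ask TLD and auth): local + TLD + auth = 2 + 30 + 50 = 82 ms each
Remaining 4 lookups: 4 * 82 = 328 ms
Total = 132 + 328 = 460 ms

460


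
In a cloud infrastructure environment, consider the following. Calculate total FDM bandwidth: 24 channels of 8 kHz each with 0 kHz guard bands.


Given: 24 channels, 8 kHz each, guard = 0 kHz
Channel bandwidth = 24 * 8 = 192 kHz
Guard bands = 23 gaps * 0 kHz = 0 kHz
Total = 192 + 0 = 192 kHz

192


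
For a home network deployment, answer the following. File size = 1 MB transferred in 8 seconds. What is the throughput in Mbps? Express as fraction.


Given: file = 1 MB, time = 8 s
File in Mb = 1 * 8 = 8 Mb
Throughput = 8 / 8 Mbps
Throughput = 1 Mbps

1


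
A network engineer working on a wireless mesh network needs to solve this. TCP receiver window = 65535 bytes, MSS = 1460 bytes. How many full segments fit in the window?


Given: RWND = 65535 bytes, MSS = 1460 bytes
Full segments = floor(RWND / MSS)
Full segments = floor(65535 / 1460)
Full segments = floor(44.887) = 44

44


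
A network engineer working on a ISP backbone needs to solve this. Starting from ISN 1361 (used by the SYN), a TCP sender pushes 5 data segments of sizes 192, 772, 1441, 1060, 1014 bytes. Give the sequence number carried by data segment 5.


The SYN occupies sequence number ISN = 1361, so the first data byte is ISN + 1 = 1362.
SEQ of data segment i = (ISN + 1) + sum of payload sizes of segments 1..i-1.
Segment 1: SEQ = 1362, payload = 192 bytes
Segment 2: SEQ = 1554, payload = 772 bytes
Segment 3: SEQ = 2326, payload = 1441 bytes
Segment 4: SEQ = 3767, payload = 1060 bytes
Segment 5: SEQ = 4827, payload = 1014 bytes
SEQ of segment 5 = 1362 + 192 + 772 + 1441 + 1060 = 4827

4827


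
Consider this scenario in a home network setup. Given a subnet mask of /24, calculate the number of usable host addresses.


Given: subnet mask /24
Host bits = 32 - 24 = 8
Total addresses = 2^8 = 256
Usable hosts = 256 - 2 (network + broadcast) = 254

254


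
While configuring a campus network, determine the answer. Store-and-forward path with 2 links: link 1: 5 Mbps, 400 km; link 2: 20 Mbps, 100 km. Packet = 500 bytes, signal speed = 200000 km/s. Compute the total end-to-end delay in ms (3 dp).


Packet = 500 bytes = 4000 bits. Store-and-forward: sum (t_trans + t_prop) per link.
Link 1: t_trans = 4000/(5*10^6) s = 0.8000 ms; t_prop = 400/200000 s = 2.0000 ms; subtotal = 2.8000 ms
Link 2: t_trans = 4000/(20*10^6) s = 0.2000 ms; t_prop = 100/200000 s = 0.5000 ms; subtotal = 0.7000 ms
End-to-end = 2.8000 + 0.7000 = 3.5000 ms -> 3.500 ms (3 dp)

3.500


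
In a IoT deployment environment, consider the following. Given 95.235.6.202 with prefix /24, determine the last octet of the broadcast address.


Given: IP = 95.235.6.202, prefix = /24
Host bits = 32 - 24 = 8
Network last octet = 202 AND mask = 0
Host part size = 2^8 - 1 = 255
Broadcast last octet = 0 OR 255 = 255

255


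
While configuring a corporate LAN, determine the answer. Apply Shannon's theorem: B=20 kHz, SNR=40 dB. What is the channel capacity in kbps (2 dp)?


Given: B = 20 kHz, SNR = 40 dB
SNR linear = 10^(40/10) = 10000
1 + SNR = 10001
log2(10001) = 13.2878566418
C = 20 * 1000 * 13.2878566418 = 265757.1328 bps
C = 265.757133 kbps -> 265.76 kbps (2 dp)

265.76


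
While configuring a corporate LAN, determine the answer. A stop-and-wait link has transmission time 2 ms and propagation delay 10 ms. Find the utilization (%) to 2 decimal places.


Given: Ttrans = 2 ms, Tprop = 10 ms
RTT = 2 * Tprop = 2 * 10 = 20 ms
U = Ttrans / (Ttrans + RTT)
U = 2 / (2 + 20)
U = 2 / 22 = 0.090909
U% = 9.09%

9.09


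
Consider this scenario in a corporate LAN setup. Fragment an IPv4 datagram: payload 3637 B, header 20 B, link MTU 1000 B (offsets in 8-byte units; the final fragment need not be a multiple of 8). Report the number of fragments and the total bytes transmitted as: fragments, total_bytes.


Max data per non-final fragment = floor((MTU - header)/8)*8 = floor((1000 - 20)/8)*8 = floor(980/8)*8 = 976 B
Final fragment needs no 8-byte alignment: it can carry up to MTU - header = 980 B
Non-final fragments needed = ceil((payload - 980) / 976) = ceil(2657/976) = ceil(2.7223) = 3
Number of fragments = 3 + 1 = 4
Fragment sizes (data): 3 * 976 B + 709 B (last, 709 <= 980 OK)
Total bytes sent = payload + n_frags * header = 3637 + 4*20 = 3637 + 80 = 3717 B

4, 3717


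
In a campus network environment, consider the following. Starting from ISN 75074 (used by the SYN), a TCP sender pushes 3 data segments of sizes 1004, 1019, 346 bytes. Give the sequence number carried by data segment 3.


The SYN occupies sequence number ISN = 75074, so the first data byte is ISN + 1 = 75075.
SEQ of data segment i = (ISN + 1) + sum of payload sizes of segments 1..i-1.
Segment 1: SEQ = 75075, payload = 1004 bytes
Segment 2: SEQ = 76079, payload = 1019 bytes
Segment 3: SEQ = 77098, payload = 346 bytes
SEQ of segment 3 = 75075 + 1004 + 1019 = 77098

77098


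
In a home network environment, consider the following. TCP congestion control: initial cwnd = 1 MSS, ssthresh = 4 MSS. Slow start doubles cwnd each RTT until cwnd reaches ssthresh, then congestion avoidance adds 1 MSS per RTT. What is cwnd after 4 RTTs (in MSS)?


RTT 0: cwnd = 1 MSS (initial)
RTT 1: cwnd = 2 MSS (slow start, doubled)
RTT 2: cwnd = 4 MSS (slow start, doubled)
RTT 3: cwnd = 5 MSS (congestion avoidance, +1)
RTT 4: cwnd = 6 MSS (congestion avoidance, +1)

6


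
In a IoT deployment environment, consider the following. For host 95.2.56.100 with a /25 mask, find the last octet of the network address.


Given: IP = 95.2.56.100, prefix = /25
Subnet mask = 255.255.255.128
Last octet of IP: 100
Last octet of mask: 128
Network last octet = 100 AND 128 = 0

0


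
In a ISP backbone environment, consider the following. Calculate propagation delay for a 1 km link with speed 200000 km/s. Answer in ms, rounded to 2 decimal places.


Given: distance = 1 km, speed = 200000 km/s
Delay = distance / speed = 1 / 200000 seconds
Delay in ms = 1 * 1000 / 200000
Delay = 0.0050 ms
Rounded to 2 dp = 0.01 ms

0.01


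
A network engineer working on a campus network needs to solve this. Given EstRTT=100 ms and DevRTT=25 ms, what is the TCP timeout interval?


Given: EstRTT = 100 ms, DevRTT = 25 ms
Timeout = EstRTT + 4 * DevRTT
4 * DevRTT = 4 * 25 = 100
Timeout = 100 + 100 = 200 ms

200


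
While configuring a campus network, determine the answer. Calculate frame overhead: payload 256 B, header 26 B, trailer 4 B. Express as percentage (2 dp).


Given: payload = 256 B, header = 26 B, trailer = 4 B
Overhead bytes = header + trailer = 26 + 4 = 30
Total frame = payload + overhead = 256 + 30 = 286
Overhead % = 30 / 286 * 100 = 10.4895% -> 10.49% (2 dp)

10.49


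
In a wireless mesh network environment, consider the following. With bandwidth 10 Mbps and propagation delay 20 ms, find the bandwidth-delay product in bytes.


Given: bandwidth = 10 Mbps, delay = 20 ms
BDP in bits = 10 * 10^6 * 20 / 1000
BDP in bits = 200000
BDP in bytes = 200000 / 8 = 25000

25000


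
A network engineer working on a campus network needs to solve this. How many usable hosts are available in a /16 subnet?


Given: subnet mask /16
Host bits = 32 - 16 = 16
Total addresses = 2^16 = 65536
Usable hosts = 65536 - 2 (network + broadcast) = 65534

65534


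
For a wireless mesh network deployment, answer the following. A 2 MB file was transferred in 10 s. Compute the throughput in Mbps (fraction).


Given: file = 2 MB, time = 10 s
File in Mb = 2 * 8 = 16 Mb
Throughput = 16 / 10 Mbps
Throughput = 8/5 Mbps

8/5


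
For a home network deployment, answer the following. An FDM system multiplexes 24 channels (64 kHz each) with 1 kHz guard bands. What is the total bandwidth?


Given: 24 channels, 64 kHz each, guard = 1 kHz
Channel bandwidth = 24 * 64 = 1536 kHz
Guard bands = 23 gaps * 1 kHz = 23 kHz
Total = 1536 + 23 = 1559 kHz

1559


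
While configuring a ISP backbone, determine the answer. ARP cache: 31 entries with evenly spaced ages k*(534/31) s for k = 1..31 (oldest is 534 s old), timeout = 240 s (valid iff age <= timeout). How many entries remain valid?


Ages are k * 534/31 s for k = 1..31 (spacing = 17.2258 s).
Entry k is valid iff k * 534/31 <= 240 iff k <= 31 * 240 / 534 = 13.9326
n_valid = floor(13.9326) = 13
(n_stale = 31 - 13 = 18)

13


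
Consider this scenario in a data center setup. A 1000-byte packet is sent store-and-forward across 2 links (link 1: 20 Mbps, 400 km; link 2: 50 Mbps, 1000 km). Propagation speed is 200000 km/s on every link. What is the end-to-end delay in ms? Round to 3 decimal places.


Packet = 1000 bytes = 8000 bits. Store-and-forward: sum (t_trans + t_prop) per link.
Link 1: t_trans = 8000/(20*10^6) s = 0.4000 ms; t_prop = 400/200000 s = 2.0000 ms; subtotal = 2.4000 ms
Link 2: t_trans = 8000/(50*10^6) s = 0.1600 ms; t_prop = 1000/200000 s = 5.0000 ms; subtotal = 5.1600 ms
End-to-end = 2.4000 + 5.1600 = 7.5600 ms -> 7.560 ms (3 dp)

7.560


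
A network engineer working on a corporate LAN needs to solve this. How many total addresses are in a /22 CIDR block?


Given: CIDR prefix /22
Host bits = 32 - 22 = 10
Total addresses = 2^10 = 1024

1024


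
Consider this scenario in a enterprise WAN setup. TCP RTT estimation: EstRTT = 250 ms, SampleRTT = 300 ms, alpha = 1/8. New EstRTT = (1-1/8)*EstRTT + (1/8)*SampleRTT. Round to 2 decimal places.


Given: EstRTT = 250 ms, SampleRTT = 300 ms, alpha = 1/8
New EstRTT = (1 - alpha) * EstRTT + alpha * SampleRTT
(7/8) * 250 = 218.75
(1/8) * 300 = 37.5
New EstRTT = 218.75 + 37.5 = 256.25 ms -> 256.25 ms (2 dp)

256.25


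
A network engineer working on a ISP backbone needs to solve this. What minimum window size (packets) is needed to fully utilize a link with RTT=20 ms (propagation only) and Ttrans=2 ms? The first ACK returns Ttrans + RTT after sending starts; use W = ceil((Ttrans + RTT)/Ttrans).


Given: Ttrans = 2 ms, RTT = 20 ms (= 2 * Tprop, Tprop = 10 ms)
Time until first ACK returns = Ttrans + RTT = 2 + 20 = 22 ms
Need W * Ttrans >= Ttrans + RTT  ->  W >= (Ttrans + RTT) / Ttrans
(Ttrans + RTT) / Ttrans = 22 / 2 = 11
W_min = ceil(11) = 11

11


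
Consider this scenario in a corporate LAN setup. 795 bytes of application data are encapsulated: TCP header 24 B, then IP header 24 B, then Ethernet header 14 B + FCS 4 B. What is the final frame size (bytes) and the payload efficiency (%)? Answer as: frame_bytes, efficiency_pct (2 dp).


TCP segment = 795 + 24 = 819 B
IP packet = 819 + 24 = 843 B
Ethernet frame = 843 + 14 + 4 = 861 B
Efficiency = app / frame = 795 / 861 = 0.923345 = 92.3345% -> 92.33% (2 dp)

861, 92.33


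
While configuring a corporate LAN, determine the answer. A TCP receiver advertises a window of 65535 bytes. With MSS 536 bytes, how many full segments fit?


Given: RWND = 65535 bytes, MSS = 536 bytes
Full segments = floor(RWND / MSS)
Full segments = floor(65535 / 536)
Full segments = floor(122.2668) = 122

122


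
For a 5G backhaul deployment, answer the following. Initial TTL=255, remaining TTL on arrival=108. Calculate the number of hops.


Given: initial TTL = 255, received TTL = 108
Hops = initial TTL - received TTL
Hops = 255 - 108 = 147

147


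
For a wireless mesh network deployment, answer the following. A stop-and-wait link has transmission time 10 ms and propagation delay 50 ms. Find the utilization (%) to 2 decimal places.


Given: Ttrans = 10 ms, Tprop = 50 ms
RTT = 2 * Tprop = 2 * 50 = 100 ms
U = Ttrans / (Ttrans + RTT)
U = 10 / (10 + 100)
U = 10 / 110 = 0.090909
U% = 9.09%

9.09


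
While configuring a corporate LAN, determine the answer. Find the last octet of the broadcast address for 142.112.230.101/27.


Given: IP = 142.112.230.101, prefix = /27
Host bits = 32 - 27 = 5
Network last octet = 101 AND mask = 96
Host part size = 2^5 - 1 = 31
Broadcast last octet = 96 OR 31 = 127

127


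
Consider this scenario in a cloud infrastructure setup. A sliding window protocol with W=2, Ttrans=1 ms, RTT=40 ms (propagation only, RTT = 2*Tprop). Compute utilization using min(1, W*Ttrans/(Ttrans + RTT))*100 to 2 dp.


Given: W = 2, Ttrans = 1 ms, RTT = 40 ms (= 2 * Tprop, Tprop = 20 ms)
Cycle time = Ttrans + RTT = 1 + 40 = 41 ms (first packet sent until its ACK returns)
W * Ttrans = 2 * 1 = 2 ms of sending per cycle
W * Ttrans / (Ttrans + RTT) = 2 / 41 = 0.048780
U = min(1, 0.048780) = 0.048780
U% = 4.88%

4.88


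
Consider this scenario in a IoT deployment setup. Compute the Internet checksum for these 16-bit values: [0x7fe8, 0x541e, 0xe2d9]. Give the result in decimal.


Given words: [0x7fe8, 0x541e, 0xe2d9]
Step 1: Sum all words
Raw sum = 32744 + 21534 + 58073 = 112351
Step 2: Fold carry: (46815 + 1) = 46816
One's complement = ~46816 & 0xFFFF = 18719

18719


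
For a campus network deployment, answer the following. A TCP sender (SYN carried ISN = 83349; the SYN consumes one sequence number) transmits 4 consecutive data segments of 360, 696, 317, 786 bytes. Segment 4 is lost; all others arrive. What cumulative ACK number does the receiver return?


SYN uses sequence number 83349; first data byte = ISN + 1 = 83350.
Segment 1: SEQ = 83350, len = 360 B, covers [83350, 83709]
Segment 2: SEQ = 83710, len = 696 B, covers [83710, 84405]
Segment 3: SEQ = 84406, len = 317 B, covers [84406, 84722]
Segment 4: SEQ = 84723, len = 786 B, covers [84723, 85508] [LOST]
In-order data received: bytes [83350, 84722] (segments 1..3).
Segment 4 missing -> gap begins at byte 84723.
Cumulative ACK = next expected in-order byte = 83350 + 360 + 696 + 317 = 84723

84723


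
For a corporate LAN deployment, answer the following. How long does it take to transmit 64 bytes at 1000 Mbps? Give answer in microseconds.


Given: packet = 64 bytes, bandwidth = 1000 Mbps
Packet in bits = 64 * 8 = 512 bits
Bandwidth = 1000 * 10^6 = 1000000000 bps
Time = 512 / 1000000000 seconds
Time in us = 512 * 10^6 / 1000000000 = 0.512

0.512


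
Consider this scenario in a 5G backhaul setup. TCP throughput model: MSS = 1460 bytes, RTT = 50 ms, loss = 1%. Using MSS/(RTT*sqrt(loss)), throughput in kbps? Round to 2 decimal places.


Given: MSS = 1460 bytes, RTT = 50 ms, loss = 1%
RTT in seconds = 50 / 1000 = 0.05
Loss rate = 1% = 0.01
sqrt(loss) = sqrt(0.01) = 0.1
Throughput (bytes/s) = 1460 / (0.05 * 0.1) = 292000.0000
Throughput (kbps) = 292000.0000 * 8 / 1000 = 2336.000000 -> 2336.00 kbps (2 dp)

2336.00


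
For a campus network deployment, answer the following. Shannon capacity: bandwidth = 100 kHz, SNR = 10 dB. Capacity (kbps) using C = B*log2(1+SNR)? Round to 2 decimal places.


Given: B = 100 kHz, SNR = 10 dB
SNR linear = 10^(10/10) = 10
1 + SNR = 11
log2(11) = 3.4594316186
C = 100 * 1000 * 3.4594316186 = 345943.1619 bps
C = 345.943162 kbps -> 345.94 kbps (2 dp)

345.94


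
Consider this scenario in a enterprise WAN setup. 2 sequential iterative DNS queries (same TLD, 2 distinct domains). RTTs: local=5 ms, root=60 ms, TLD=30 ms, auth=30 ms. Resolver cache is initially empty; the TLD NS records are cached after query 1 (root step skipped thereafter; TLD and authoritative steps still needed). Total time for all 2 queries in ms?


Lookup 1 (cold cache): local + root + TLD + auth = 5 + 60 + 30 + 30 = 125 ms
Lookups 2..2 (TLD NS cached -> skip root; new domain -> still ask TLD and auth): local + TLD + auth = 5 + 30 + 30 = 65 ms each
Remaining 1 lookups: 1 * 65 = 65 ms
Total = 125 + 65 = 190 ms

190


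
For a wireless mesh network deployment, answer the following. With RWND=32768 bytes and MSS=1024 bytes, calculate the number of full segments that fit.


Given: RWND = 32768 bytes, MSS = 1024 bytes
Full segments = floor(RWND / MSS)
Full segments = floor(32768 / 1024)
Full segments = floor(32.0) = 32

32


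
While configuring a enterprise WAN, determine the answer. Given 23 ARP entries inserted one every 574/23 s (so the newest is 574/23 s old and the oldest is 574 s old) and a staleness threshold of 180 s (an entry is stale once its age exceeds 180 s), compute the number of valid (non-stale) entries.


Ages are k * 574/23 s for k = 1..23 (spacing = 24.9565 s).
Entry k is valid iff k * 574/23 <= 180 iff k <= 23 * 180 / 574 = 7.2125
n_valid = floor(7.2125) = 7
(n_stale = 23 - 7 = 16)

7


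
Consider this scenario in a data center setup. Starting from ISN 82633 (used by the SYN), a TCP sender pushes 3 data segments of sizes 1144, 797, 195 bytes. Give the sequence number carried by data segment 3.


The SYN occupies sequence number ISN = 82633, so the first data byte is ISN + 1 = 82634.
SEQ of data segment i = (ISN + 1) + sum of payload sizes of segments 1..i-1.
Segment 1: SEQ = 82634, payload = 1144 bytes
Segment 2: SEQ = 83778, payload = 797 bytes
Segment 3: SEQ = 84575, payload = 195 bytes
SEQ of segment 3 = 82634 + 1144 + 797 = 84575

84575


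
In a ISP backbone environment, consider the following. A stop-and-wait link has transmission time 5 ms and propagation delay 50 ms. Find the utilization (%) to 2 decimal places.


Given: Ttrans = 5 ms, Tprop = 50 ms
RTT = 2 * Tprop = 2 * 50 = 100 ms
U = Ttrans / (Ttrans + RTT)
U = 5 / (5 + 100)
U = 5 / 105 = 0.047619
U% = 4.76%

4.76


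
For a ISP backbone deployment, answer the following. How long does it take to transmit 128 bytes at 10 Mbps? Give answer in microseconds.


Given: packet = 128 bytes, bandwidth = 10 Mbps
Packet in bits = 128 * 8 = 1024 bits
Bandwidth = 10 * 10^6 = 10000000 bps
Time = 1024 / 10000000 seconds
Time in us = 1024 * 10^6 / 10000000 = 102.4

102.4


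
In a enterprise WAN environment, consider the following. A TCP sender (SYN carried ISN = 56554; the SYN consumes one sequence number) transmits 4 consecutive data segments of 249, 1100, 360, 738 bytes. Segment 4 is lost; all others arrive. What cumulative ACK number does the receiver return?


SYN uses sequence number 56554; first data byte = ISN + 1 = 56555.
Segment 1: SEQ = 56555, len = 249 B, covers [56555, 56803]
Segment 2: SEQ = 56804, len = 1100 B, covers [56804, 57903]
Segment 3: SEQ = 57904, len = 360 B, covers [57904, 58263]
Segment 4: SEQ = 58264, len = 738 B, covers [58264, 59001] [LOST]
In-order data received: bytes [56555, 58263] (segments 1..3).
Segment 4 missing -> gap begins at byte 58264.
Cumulative ACK = next expected in-order byte = 56555 + 249 + 1100 + 360 = 58264

58264


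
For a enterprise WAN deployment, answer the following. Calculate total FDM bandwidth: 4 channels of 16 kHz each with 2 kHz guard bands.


Given: 4 channels, 16 kHz each, guard = 2 kHz
Channel bandwidth = 4 * 16 = 64 kHz
Guard bands = 3 gaps * 2 kHz = 6 kHz
Total = 64 + 6 = 70 kHz

70


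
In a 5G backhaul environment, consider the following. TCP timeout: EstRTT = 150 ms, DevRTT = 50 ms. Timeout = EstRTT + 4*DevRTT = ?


Given: EstRTT = 150 ms, DevRTT = 50 ms
Timeout = EstRTT + 4 * DevRTT
4 * DevRTT = 4 * 50 = 200
Timeout = 150 + 200 = 350 ms

350


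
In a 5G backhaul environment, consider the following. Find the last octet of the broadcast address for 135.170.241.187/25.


Given: IP = 135.170.241.187, prefix = /25
Host bits = 32 - 25 = 7
Network last octet = 187 AND mask = 128
Host part size = 2^7 - 1 = 127
Broadcast last octet = 128 OR 127 = 255

255


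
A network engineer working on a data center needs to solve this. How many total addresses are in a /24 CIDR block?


Given: CIDR prefix /24
Host bits = 32 - 24 = 8
Total addresses = 2^8 = 256

256


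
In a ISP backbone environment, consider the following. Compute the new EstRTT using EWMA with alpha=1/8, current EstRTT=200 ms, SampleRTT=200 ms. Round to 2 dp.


Given: EstRTT = 200 ms, SampleRTT = 200 ms, alpha = 1/8
New EstRTT = (1 - alpha) * EstRTT + alpha * SampleRTT
(7/8) * 200 = 175
(1/8) * 200 = 25
New EstRTT = 175 + 25 = 200 ms -> 200.00 ms (2 dp)

200.00


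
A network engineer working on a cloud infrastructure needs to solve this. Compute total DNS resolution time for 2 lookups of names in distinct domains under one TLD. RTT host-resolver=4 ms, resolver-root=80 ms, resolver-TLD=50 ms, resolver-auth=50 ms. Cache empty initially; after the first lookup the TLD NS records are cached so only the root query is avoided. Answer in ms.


Lookup 1 (cold cache): local + root + TLD + auth = 4 + 80 + 50 + 50 = 184 ms
Lookups 2..2 (TLD NS cached -> skip root; new domain -> still ask TLD and auth): local + TLD + auth = 4 + 50 + 50 = 104 ms each
Remaining 1 lookups: 1 * 104 = 104 ms
Total = 184 + 104 = 288 ms

288


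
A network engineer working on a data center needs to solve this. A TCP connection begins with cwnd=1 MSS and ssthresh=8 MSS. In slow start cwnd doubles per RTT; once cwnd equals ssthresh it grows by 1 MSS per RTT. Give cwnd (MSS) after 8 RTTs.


RTT 0: cwnd = 1 MSS (initial)
RTT 1: cwnd = 2 MSS (slow start, doubled)
RTT 2: cwnd = 4 MSS (slow start, doubled)
RTT 3: cwnd = 8 MSS (slow start, doubled)
RTT 4: cwnd = 9 MSS (congestion avoidance, +1)
RTT 5: cwnd = 10 MSS (congestion avoidance, +1)
RTT 6: cwnd = 11 MSS (congestion avoidance, +1)
RTT 7: cwnd = 12 MSS (congestion avoidance, +1)
RTT 8: cwnd = 13 MSS (congestion avoidance, +1)

13
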